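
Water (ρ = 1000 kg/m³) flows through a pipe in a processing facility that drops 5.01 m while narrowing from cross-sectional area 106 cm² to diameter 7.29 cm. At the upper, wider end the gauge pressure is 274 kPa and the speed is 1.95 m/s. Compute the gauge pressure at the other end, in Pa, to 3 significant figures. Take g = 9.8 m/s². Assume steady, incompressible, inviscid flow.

Mass conservation (A₁v₁ = A₂v₂) gives v₂ = 1.95 × 106/41.7 = 4.95 m/s.
Energy conservation along the streamline gives P₂ = P₁ − ½ρ(v₂² − v₁²) − ρg(h₂ − h₁).
P₂ = 274000 + ½·1000·(1.95² − 4.95²) − 1000·9.8·(−5.01) = 274000 + (-10400) − (-49100) = 313000 Pa.

P₂ = 313000 Pa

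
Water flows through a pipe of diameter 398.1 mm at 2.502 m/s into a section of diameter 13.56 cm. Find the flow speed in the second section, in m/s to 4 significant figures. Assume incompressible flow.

The volume flow rate is constant, so v₂ = (A₁/A₂)v₁ = (1245/144.4)·2.502 = 21.57 m/s.

v₂ ≈ 21.57 m/s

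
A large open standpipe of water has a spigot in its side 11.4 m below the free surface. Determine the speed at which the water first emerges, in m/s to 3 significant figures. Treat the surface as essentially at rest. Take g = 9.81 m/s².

v ≈ 15.0 m/s

Torricelli's result v = √(2gh) gives v = √(2·9.81·11.4) = 15.0 m/s.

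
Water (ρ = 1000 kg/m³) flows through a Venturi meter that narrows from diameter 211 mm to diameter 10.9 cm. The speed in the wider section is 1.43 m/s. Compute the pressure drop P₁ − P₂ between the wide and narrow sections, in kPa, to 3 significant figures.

Mass conservation (A₁v₁ = A₂v₂) gives v₂ = 1.43 × 350/93.3 = 5.36 m/s.
The pipe is horizontal, so Bernoulli reduces to P₁ + ½ρv₁² = P₂ + ½ρv₂².
P₁ − P₂ = ½·1000·(5.36² − 1.43²) = ½·1000·26.7 = 13300 Pa.

ΔP ≈ 13.3 kPa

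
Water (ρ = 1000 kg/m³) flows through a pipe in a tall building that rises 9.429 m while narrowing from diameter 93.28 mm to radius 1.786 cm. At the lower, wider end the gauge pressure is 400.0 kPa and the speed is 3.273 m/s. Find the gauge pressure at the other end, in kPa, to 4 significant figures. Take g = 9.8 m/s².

Continuity gives A₁v₁ = A₂v₂, so v₂ = (68.34 cm²)/(10.02 cm²) × 3.273 m/s = 22.32 m/s.
Bernoulli: P₁ + ½ρv₁² + ρg h₁ = P₂ + ½ρv₂² + ρg h₂, so P₂ = P₁ + ½ρ(v₁² − v₂²) − ρg(h₂ − h₁).
P₂ = 400000 + ½·1000·(3.273² − 22.32²) − 1000·9.8·(+9.429) = 400000 + (-243700) − (92400) = 63850 Pa.

63.85 kPa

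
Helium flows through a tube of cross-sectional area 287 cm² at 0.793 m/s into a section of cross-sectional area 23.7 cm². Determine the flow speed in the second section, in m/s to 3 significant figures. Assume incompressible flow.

Continuity gives A₁v₁ = A₂v₂, so v₂ = (287 cm²)/(23.7 cm²) × 0.793 m/s = 9.60 m/s.

9.60 m/s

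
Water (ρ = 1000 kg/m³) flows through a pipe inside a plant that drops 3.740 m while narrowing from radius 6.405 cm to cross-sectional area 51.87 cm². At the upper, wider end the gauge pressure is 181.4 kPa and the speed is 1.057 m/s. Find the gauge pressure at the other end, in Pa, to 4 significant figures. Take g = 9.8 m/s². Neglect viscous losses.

P₂ ≈ 215200 Pa

Continuity gives A₁v₁ = A₂v₂, so v₂ = (128.9 cm²)/(51.87 cm²) × 1.057 m/s = 2.626 m/s.
Energy conservation along the streamline gives P₂ = P₁ − ½ρ(v₂² − v₁²) − ρg(h₂ − h₁).
P₂ = 181400 + ½·1000·(1.057² − 2.626²) − 1000·9.8·(−3.740) = 181400 + (-2890) − (-36650) = 215200 Pa.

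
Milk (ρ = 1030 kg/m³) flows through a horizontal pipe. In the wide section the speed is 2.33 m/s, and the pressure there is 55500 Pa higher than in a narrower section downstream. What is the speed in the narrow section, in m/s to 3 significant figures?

v₂ ≈ 10.6 m/s

Horizontal Bernoulli: P₁ + ½ρv₁² = P₂ + ½ρv₂², so v₂² = v₁² + 2(P₁ − P₂)/ρ.
v₂ = √(2.33² + 2·55500/1030) = √(5.43 + 108) = 10.6 m/s.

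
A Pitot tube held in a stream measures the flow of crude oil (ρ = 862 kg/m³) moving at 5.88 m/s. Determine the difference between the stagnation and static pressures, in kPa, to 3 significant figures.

14.9 kPa

Bernoulli between the free stream and the stagnation point: ½ρv² = P_stag − P_static.
ΔP = ½·862·5.88² = 14900 Pa.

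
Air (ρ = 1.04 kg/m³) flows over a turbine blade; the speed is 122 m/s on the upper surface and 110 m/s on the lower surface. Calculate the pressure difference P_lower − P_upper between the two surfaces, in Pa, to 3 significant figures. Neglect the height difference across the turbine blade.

ΔP ≈ 1450 Pa

The pressure is lower where the speed is higher: ΔP = ½ρ(v_up² − v_low²).
ΔP = ½·1.04·(122² − 110²) = 1450 Pa.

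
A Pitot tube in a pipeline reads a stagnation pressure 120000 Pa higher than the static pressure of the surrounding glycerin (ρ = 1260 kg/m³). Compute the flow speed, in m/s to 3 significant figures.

v ≈ 13.8 m/s

At the stagnation point the flow is brought to rest, so Bernoulli gives P_stag − P_static = ½ρv².
v = √(2ΔP/ρ) = √(2·120000/1260) = 13.8 m/s.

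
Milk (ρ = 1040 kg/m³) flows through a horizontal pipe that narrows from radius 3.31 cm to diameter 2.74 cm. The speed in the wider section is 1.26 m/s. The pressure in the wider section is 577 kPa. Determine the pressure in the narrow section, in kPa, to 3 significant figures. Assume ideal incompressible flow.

Mass conservation (A₁v₁ = A₂v₂) gives v₂ = 1.26 × 34.4/5.90 = 7.36 m/s.
Along the horizontal streamline, P + ½ρv² is constant.
P₂ = P₁ − ½ρ(v₂² − v₁²) = 577000 − ½·1040·(7.36² − 1.26²) = 577000 − 27300 = 550000 Pa.

550 kPa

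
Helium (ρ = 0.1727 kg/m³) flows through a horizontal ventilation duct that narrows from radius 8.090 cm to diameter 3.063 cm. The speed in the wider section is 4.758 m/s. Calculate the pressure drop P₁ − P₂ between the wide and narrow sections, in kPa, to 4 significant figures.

ΔP ≈ 1.520 kPa

The volume flow rate is constant, so v₂ = (A₁/A₂)v₁ = (205.6/7.369)·4.758 = 132.8 m/s.
With no height change, Bernoulli's equation is P₁ + ½ρv₁² = P₂ + ½ρv₂².
P₁ − P₂ = ½·0.1727·(132.8² − 4.758²) = ½·0.1727·17600 = 1520 Pa.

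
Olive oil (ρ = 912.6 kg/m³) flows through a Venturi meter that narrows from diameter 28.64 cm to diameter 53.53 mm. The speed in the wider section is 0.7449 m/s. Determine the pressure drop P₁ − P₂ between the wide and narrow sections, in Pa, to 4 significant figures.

The volume flow rate is constant, so v₂ = (A₁/A₂)v₁ = (644.2/22.51)·0.7449 = 21.32 m/s.
With no height change, Bernoulli's equation is P₁ + ½ρv₁² = P₂ + ½ρv₂².
P₁ − P₂ = ½·912.6·(21.32² − 0.7449²) = ½·912.6·454.1 = 207200 Pa.

ΔP ≈ 207200 Pa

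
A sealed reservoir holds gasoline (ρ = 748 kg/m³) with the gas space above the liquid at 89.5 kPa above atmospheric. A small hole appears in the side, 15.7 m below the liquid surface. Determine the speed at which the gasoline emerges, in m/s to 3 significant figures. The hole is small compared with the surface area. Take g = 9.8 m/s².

v ≈ 23.4 m/s

Take point 1 at the surface (v₁ ≈ 0) and point 2 at the hole (at atmospheric pressure). Bernoulli: P₁ + ρg h = P_atm + ½ρv₂².
With P₁ − P_atm = 89500 Pa, v₂ = √(2gh + 2ΔP/ρ) = √(2·9.8·15.7 + 2·89500/748) = 23.4 m/s.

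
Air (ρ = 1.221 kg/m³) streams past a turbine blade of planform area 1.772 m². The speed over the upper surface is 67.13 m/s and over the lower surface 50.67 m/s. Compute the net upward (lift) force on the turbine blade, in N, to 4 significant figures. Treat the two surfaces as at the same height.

With equal heights on the two surfaces, Bernoulli gives P_lower − P_upper = ½ρ(v_upper² − v_lower²).
ΔP = ½·1.221·(67.13² − 50.67²) = 1184 Pa.
Lift = ΔP · A = 1184 × 1.772 = 2098 N.

F = 2098 N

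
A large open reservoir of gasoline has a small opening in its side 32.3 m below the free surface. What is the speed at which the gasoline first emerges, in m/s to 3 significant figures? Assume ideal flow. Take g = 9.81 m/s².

v ≈ 25.2 m/s

The surface is effectively still and both ends are open, so ½v² = gh and v = √(2·9.81·32.3) = 25.2 m/s.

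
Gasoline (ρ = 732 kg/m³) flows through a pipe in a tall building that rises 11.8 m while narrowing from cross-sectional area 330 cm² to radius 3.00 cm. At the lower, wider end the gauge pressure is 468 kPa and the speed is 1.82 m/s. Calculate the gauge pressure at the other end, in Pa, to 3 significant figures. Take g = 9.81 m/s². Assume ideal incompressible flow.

Continuity gives A₁v₁ = A₂v₂, so v₂ = (330 cm²)/(28.3 cm²) × 1.82 m/s = 21.2 m/s.
Energy conservation along the streamline gives P₂ = P₁ − ½ρ(v₂² − v₁²) − ρg(h₂ − h₁).
P₂ = 468000 + ½·732·(1.82² − 21.2²) − 732·9.81·(+11.8) = 468000 + (-164000) − (84700) = 219000 Pa.

P₂ ≈ 219000 Pa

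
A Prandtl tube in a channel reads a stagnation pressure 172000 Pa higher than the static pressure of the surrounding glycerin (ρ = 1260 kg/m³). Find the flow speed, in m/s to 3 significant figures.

The dynamic pressure equals the rise in static pressure at the stagnation point: ΔP = ½ρv².
v = √(2ΔP/ρ) = √(2·172000/1260) = 16.5 m/s.

16.5 m/s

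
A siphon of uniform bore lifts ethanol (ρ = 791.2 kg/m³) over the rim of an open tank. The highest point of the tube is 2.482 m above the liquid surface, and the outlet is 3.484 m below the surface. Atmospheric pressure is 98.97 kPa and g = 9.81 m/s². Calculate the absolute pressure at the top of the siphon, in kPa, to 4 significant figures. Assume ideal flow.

52.66 kPa

Bernoulli surface→outlet gives ½v² = g·h_out, so v = √(2·9.81·3.484) = 8.268 m/s.
With constant cross-section the crest speed equals v; applying Bernoulli from the surface up to the crest, P_top = P_atm − ½ρv² − ρg·h_top.
P_top = 98970 − ½·791.2·8.268² − 791.2·9.81·2.482 = 52660 Pa.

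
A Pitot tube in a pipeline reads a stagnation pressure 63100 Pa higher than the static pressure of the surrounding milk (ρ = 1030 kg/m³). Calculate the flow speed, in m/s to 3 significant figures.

Bernoulli between the free stream and the stagnation point: ½ρv² = P_stag − P_static.
v = √(2ΔP/ρ) = √(2·63100/1030) = 11.1 m/s.

v ≈ 11.1 m/s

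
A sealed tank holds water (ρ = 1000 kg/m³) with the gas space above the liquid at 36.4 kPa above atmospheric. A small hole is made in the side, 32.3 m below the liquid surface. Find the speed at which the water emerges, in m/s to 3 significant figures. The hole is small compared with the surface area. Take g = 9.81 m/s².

26.6 m/s

Take point 1 at the surface (v₁ ≈ 0) and point 2 at the hole (at atmospheric pressure). Bernoulli: P₁ + ρg h = P_atm + ½ρv₂².
With P₁ − P_atm = 36400 Pa, v₂ = √(2gh + 2ΔP/ρ) = √(2·9.81·32.3 + 2·36400/1000) = 26.6 m/s.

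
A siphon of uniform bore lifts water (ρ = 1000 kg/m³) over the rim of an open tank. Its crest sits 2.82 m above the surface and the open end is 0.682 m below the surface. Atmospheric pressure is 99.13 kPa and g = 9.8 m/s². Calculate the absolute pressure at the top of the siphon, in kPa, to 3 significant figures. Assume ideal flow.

From the surface to the outlet (both open to atmosphere, surface at rest): v = √(2g·h_out) = √(2·9.8·0.682) = 3.66 m/s.
The bore is uniform, so the speed at the crest is the same v. Bernoulli surface→crest: P_atm = P_top + ½ρv² + ρg·h_top.
P_top = 99130 − ½·1000·3.66² − 1000·9.8·2.82 = 64800 Pa.

P_top ≈ 64.8 kPa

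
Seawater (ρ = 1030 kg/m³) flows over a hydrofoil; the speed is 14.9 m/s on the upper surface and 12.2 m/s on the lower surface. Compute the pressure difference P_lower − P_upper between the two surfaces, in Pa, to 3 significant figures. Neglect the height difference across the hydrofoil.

The pressure is lower where the speed is higher: ΔP = ½ρ(v_up² − v_low²).
ΔP = ½·1030·(14.9² − 12.2²) = 37700 Pa.

ΔP = 37700 Pa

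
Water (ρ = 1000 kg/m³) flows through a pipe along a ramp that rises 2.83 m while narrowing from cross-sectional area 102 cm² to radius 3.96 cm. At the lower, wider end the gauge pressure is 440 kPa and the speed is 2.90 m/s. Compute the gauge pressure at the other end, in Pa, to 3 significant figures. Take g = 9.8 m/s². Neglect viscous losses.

398000 Pa

Mass conservation (A₁v₁ = A₂v₂) gives v₂ = 2.90 × 102/49.3 = 6.00 m/s.
Energy conservation along the streamline gives P₂ = P₁ − ½ρ(v₂² − v₁²) − ρg(h₂ − h₁).
P₂ = 440000 + ½·1000·(2.90² − 6.00²) − 1000·9.8·(+2.83) = 440000 + (-13800) − (27700) = 398000 Pa.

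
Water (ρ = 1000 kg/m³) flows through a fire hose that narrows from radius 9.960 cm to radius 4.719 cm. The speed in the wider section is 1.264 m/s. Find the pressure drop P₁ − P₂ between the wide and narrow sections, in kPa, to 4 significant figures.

By continuity, v₂ = v₁·A₁/A₂ = 1.264·(311.7/69.96) = 5.631 m/s.
Bernoulli (h₁ = h₂): P₁ − P₂ = ½ρ(v₂² − v₁²).
P₁ − P₂ = ½·1000·(5.631² − 1.264²) = ½·1000·30.11 = 15050 Pa.

15.05 kPa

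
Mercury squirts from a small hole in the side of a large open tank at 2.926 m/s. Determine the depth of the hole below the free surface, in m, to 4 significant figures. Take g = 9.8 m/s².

Torricelli: v = √(2gh), so h = v²/(2g).
h = 2.926²/(2·9.8) = 8.561/19.60 = 0.4368 m.

h = 0.4368 m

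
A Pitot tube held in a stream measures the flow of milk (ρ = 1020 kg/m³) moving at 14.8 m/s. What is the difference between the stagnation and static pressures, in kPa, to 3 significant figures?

Bernoulli between the free stream and the stagnation point: ½ρv² = P_stag − P_static.
ΔP = ½·1020·14.8² = 112000 Pa.

112 kPa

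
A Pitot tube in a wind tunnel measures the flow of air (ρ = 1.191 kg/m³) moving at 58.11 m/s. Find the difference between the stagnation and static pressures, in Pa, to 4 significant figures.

At the stagnation point the flow is brought to rest, so Bernoulli gives P_stag − P_static = ½ρv².
ΔP = ½·1.191·58.11² = 2011 Pa.

ΔP = 2011 Pa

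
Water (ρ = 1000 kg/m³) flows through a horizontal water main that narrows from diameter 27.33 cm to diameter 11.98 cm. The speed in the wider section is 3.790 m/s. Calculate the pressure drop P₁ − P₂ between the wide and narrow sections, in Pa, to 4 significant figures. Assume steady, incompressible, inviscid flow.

By continuity, v₂ = v₁·A₁/A₂ = 3.790·(586.6/112.7) = 19.72 m/s.
Along the horizontal streamline, P + ½ρv² is constant.
P₁ − P₂ = ½·1000·(19.72² − 3.790²) = ½·1000·374.7 = 187300 Pa.

ΔP = 187300 Pa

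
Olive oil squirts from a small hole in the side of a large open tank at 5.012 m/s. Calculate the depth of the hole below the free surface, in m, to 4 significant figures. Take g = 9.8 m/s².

Torricelli: v = √(2gh), so h = v²/(2g).
h = 5.012²/(2·9.8) = 25.12/19.60 = 1.282 m.

h ≈ 1.282 m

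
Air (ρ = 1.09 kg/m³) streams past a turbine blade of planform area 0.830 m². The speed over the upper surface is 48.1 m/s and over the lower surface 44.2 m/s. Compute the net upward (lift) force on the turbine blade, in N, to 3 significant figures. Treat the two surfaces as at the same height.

With equal heights on the two surfaces, Bernoulli gives P_lower − P_upper = ½ρ(v_upper² − v_lower²).
ΔP = ½·1.09·(48.1² − 44.2²) = 196 Pa.
Lift = ΔP · A = 196 × 0.830 = 163 N.

163 N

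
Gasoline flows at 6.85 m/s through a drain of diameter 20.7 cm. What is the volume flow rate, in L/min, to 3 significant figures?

Q = A·v = 0.0337 m² × 6.85 m/s = 0.231 m³/s.
Converting: 0.231 m³/s × 60000 = 13800 L/min.

Q ≈ 13800 L/min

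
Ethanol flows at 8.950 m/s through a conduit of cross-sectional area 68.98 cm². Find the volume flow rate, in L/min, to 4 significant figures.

Q = A·v = 0.006898 m² × 8.950 m/s = 0.06174 m³/s.
Converting: 0.06174 m³/s × 60000 = 3704 L/min.

Q ≈ 3704 L/min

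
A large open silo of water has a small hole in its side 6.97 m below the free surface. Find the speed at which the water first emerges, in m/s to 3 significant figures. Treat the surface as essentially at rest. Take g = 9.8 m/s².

Torricelli's result v = √(2gh) gives v = √(2·9.8·6.97) = 11.7 m/s.

v ≈ 11.7 m/s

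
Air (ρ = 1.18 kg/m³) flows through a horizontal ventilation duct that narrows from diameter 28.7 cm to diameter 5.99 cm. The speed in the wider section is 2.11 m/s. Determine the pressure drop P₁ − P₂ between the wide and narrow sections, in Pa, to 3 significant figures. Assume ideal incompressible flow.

The volume flow rate is constant, so v₂ = (A₁/A₂)v₁ = (647/28.2)·2.11 = 48.4 m/s.
Bernoulli (h₁ = h₂): P₁ − P₂ = ½ρ(v₂² − v₁²).
P₁ − P₂ = ½·1.18·(48.4² − 2.11²) = ½·1.18·2340 = 1380 Pa.

ΔP ≈ 1380 Pa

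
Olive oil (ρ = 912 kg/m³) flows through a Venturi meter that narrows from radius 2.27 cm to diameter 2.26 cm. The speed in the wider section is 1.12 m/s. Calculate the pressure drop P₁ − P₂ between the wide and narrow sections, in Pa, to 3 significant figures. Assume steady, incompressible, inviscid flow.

By continuity, v₂ = v₁·A₁/A₂ = 1.12·(16.2/4.01) = 4.52 m/s.
Along the horizontal streamline, P + ½ρv² is constant.
P₁ − P₂ = ½·912·(4.52² − 1.12²) = ½·912·19.2 = 8740 Pa.

ΔP ≈ 8740 Pa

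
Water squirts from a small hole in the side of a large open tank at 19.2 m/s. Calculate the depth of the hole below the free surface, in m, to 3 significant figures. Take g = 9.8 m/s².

For a small hole in a large open tank, ½v² = gh, giving h = v²/(2g).
h = 19.2²/(2·9.8) = 369/19.60 = 18.8 m.

h ≈ 18.8 m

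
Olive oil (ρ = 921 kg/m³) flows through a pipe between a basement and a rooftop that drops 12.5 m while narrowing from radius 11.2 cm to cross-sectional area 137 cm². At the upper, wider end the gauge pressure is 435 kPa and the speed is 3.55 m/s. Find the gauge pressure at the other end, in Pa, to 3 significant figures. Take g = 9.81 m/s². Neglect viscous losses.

The volume flow rate is constant, so v₂ = (A₁/A₂)v₁ = (394/137)·3.55 = 10.2 m/s.
Applying Bernoulli between the two ends and solving for P₂: P₂ = P₁ + ½ρ(v₁² − v₂²) − ρgΔh.
P₂ = 435000 + ½·921·(3.55² − 10.2²) − 921·9.81·(−12.5) = 435000 + (-42200) − (-113000) = 506000 Pa.

P₂ = 506000 Pa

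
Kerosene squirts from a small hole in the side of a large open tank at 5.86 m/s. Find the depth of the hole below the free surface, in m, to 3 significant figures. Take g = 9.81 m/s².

h ≈ 1.75 m

Torricelli: v = √(2gh), so h = v²/(2g).
h = 5.86²/(2·9.81) = 34.3/19.62 = 1.75 m.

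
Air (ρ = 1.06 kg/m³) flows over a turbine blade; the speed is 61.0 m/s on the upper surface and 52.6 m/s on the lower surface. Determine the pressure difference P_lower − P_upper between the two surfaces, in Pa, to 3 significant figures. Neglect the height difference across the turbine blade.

ΔP ≈ 506 Pa

The pressure is lower where the speed is higher: ΔP = ½ρ(v_up² − v_low²).
ΔP = ½·1.06·(61.0² − 52.6²) = 506 Pa.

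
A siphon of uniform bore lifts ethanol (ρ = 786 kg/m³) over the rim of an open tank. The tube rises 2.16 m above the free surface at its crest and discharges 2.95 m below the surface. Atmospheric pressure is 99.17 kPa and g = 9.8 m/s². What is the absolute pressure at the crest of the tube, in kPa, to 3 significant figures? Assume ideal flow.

Bernoulli surface→outlet gives ½v² = g·h_out, so v = √(2·9.8·2.95) = 7.60 m/s.
Continuity keeps v the same throughout the tube; from surface to crest, P_atm + 0 = P_top + ½ρv² + ρg·h_top.
P_top = 99170 − ½·786·7.60² − 786·9.8·2.16 = 59800 Pa.

59.8 kPa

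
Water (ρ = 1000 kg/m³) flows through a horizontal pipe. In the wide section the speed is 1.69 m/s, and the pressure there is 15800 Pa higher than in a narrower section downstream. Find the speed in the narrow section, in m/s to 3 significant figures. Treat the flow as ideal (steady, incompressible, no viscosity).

With h₁ = h₂, rearranging Bernoulli gives v₂ = √(v₁² + 2ΔP/ρ).
v₂ = √(1.69² + 2·15800/1000) = √(2.86 + 31.6) = 5.87 m/s.

v₂ ≈ 5.87 m/s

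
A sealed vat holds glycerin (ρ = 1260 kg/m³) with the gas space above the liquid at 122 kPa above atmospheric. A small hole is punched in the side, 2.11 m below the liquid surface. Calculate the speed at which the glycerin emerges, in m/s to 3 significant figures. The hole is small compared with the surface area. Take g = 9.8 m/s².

Take point 1 at the surface (v₁ ≈ 0) and point 2 at the hole (at atmospheric pressure). Bernoulli: P₁ + ρg h = P_atm + ½ρv₂².
With P₁ − P_atm = 122000 Pa, v₂ = √(2gh + 2ΔP/ρ) = √(2·9.8·2.11 + 2·122000/1260) = 15.3 m/s.

v ≈ 15.3 m/s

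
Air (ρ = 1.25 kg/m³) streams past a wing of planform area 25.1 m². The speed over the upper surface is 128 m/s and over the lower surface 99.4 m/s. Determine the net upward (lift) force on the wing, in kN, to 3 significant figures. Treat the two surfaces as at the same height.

F ≈ 102 kN

The faster flow above has the lower pressure; Bernoulli (same height) gives ΔP = ½ρ(v_up² − v_low²).
ΔP = ½·1.25·(128² − 99.4²) = 4060 Pa.
Lift = ΔP · A = 4060 × 25.1 = 102000 N.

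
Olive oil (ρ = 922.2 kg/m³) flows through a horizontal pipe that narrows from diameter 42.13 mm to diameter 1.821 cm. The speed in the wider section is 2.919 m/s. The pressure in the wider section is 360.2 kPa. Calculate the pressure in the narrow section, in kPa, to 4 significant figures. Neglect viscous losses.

251.6 kPa

Continuity gives A₁v₁ = A₂v₂, so v₂ = (13.94 cm²)/(2.604 cm²) × 2.919 m/s = 15.62 m/s.
Along the horizontal streamline, P + ½ρv² is constant.
P₂ = P₁ − ½ρ(v₂² − v₁²) = 360200 − ½·922.2·(15.62² − 2.919²) = 360200 − 108600 = 251600 Pa.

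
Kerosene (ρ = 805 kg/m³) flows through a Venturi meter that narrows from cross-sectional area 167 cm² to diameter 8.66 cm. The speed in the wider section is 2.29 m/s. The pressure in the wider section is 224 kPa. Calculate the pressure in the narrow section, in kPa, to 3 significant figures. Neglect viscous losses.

By continuity, v₂ = v₁·A₁/A₂ = 2.29·(167/58.9) = 6.49 m/s.
With no height change, Bernoulli's equation is P₁ + ½ρv₁² = P₂ + ½ρv₂².
P₂ = P₁ − ½ρ(v₂² − v₁²) = 224000 − ½·805·(6.49² − 2.29²) = 224000 − 14900 = 209000 Pa.

P₂ = 209 kPa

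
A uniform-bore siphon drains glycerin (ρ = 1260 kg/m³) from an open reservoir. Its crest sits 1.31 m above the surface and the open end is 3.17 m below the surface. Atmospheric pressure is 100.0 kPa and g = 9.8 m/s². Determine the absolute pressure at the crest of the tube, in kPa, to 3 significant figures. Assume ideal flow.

Bernoulli surface→outlet gives ½v² = g·h_out, so v = √(2·9.8·3.17) = 7.88 m/s.
The bore is uniform, so the speed at the crest is the same v. Bernoulli surface→crest: P_atm = P_top + ½ρv² + ρg·h_top.
P_top = 100000 − ½·1260·7.88² − 1260·9.8·1.31 = 44700 Pa.

44.7 kPa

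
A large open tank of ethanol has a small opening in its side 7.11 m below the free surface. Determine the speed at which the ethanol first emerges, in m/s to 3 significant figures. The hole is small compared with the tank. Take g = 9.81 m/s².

With the surface at rest and both surface and jet at atmospheric pressure, Bernoulli gives ρg h = ½ρv², so v = √(2gh) = √(2·9.81·7.11) = 11.8 m/s.

11.8 m/s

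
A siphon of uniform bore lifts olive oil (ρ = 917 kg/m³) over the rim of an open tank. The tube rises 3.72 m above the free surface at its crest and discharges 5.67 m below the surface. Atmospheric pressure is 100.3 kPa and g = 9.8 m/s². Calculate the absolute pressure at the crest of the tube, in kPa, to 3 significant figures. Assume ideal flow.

P_top ≈ 15.9 kPa

The outlet speed comes from Torricelli: v = √(2g·5.67) = 10.5 m/s.
With constant cross-section the crest speed equals v; applying Bernoulli from the surface up to the crest, P_top = P_atm − ½ρv² − ρg·h_top.
P_top = 100300 − ½·917·10.5² − 917·9.8·3.72 = 15900 Pa.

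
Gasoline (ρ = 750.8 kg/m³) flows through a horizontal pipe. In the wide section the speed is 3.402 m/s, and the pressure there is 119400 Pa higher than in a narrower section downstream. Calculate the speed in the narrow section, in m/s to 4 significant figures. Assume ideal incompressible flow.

18.16 m/s

Along the level pipe P + ½ρv² is conserved, hence v₂² = v₁² + 2(P₁ − P₂)/ρ.
v₂ = √(3.402² + 2·119400/750.8) = √(11.57 + 318.1) = 18.16 m/s.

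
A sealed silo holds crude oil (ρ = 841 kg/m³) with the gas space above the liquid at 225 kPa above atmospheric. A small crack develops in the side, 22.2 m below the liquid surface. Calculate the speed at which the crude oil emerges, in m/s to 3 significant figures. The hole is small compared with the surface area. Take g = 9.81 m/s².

v ≈ 31.2 m/s

Take point 1 at the surface (v₁ ≈ 0) and point 2 at the hole (at atmospheric pressure). Bernoulli: P₁ + ρg h = P_atm + ½ρv₂².
With P₁ − P_atm = 225000 Pa, v₂ = √(2gh + 2ΔP/ρ) = √(2·9.81·22.2 + 2·225000/841) = 31.2 m/s.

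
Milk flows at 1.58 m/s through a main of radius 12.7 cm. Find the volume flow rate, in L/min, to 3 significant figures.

Q = A·v = 0.0507 m² × 1.58 m/s = 0.0801 m³/s.
Converting: 0.0801 m³/s × 60000 = 4800 L/min.

Q ≈ 4800 L/min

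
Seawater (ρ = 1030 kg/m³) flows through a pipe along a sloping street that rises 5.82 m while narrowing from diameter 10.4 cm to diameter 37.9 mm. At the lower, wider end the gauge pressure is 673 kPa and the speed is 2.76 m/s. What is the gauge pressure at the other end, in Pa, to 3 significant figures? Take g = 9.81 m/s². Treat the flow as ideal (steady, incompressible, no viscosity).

Mass conservation (A₁v₁ = A₂v₂) gives v₂ = 2.76 × 84.9/11.3 = 20.8 m/s.
Bernoulli: P₁ + ½ρv₁² + ρg h₁ = P₂ + ½ρv₂² + ρg h₂, so P₂ = P₁ + ½ρ(v₁² − v₂²) − ρg(h₂ − h₁).
P₂ = 673000 + ½·1030·(2.76² − 20.8²) − 1030·9.81·(+5.82) = 673000 + (-219000) − (58800) = 396000 Pa.

P₂ ≈ 396000 Pa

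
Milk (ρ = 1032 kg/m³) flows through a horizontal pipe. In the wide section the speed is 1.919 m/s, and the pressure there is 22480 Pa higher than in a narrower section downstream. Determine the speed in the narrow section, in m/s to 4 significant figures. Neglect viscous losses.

With h₁ = h₂, rearranging Bernoulli gives v₂ = √(v₁² + 2ΔP/ρ).
v₂ = √(1.919² + 2·22480/1032) = √(3.683 + 43.57) = 6.874 m/s.

v₂ ≈ 6.874 m/s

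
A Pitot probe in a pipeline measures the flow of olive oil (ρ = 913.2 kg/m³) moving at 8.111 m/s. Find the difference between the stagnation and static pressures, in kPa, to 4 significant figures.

ΔP ≈ 30.04 kPa

At the stagnation point the flow is brought to rest, so Bernoulli gives P_stag − P_static = ½ρv².
ΔP = ½·913.2·8.111² = 30040 Pa.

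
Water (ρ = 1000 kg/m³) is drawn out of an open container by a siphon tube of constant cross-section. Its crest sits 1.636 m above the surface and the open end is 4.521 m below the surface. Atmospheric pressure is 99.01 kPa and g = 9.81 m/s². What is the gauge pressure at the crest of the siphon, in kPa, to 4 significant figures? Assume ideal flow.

P_gauge = -60.40 kPa

From the surface to the outlet (both open to atmosphere, surface at rest): v = √(2g·h_out) = √(2·9.81·4.521) = 9.418 m/s.
The bore is uniform, so the speed at the crest is the same v. Bernoulli surface→crest: P_atm = P_top + ½ρv² + ρg·h_top.
P_top = 99010 − ½·1000·9.418² − 1000·9.81·1.636 = 38610 Pa. So P_gauge = P_top − P_atm = -60400 Pa.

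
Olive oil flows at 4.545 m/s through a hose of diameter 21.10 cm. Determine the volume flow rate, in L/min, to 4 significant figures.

Q ≈ 9535 L/min

Q = A·v = 0.03497 m² × 4.545 m/s = 0.1589 m³/s.
Converting: 0.1589 m³/s × 60000 = 9535 L/min.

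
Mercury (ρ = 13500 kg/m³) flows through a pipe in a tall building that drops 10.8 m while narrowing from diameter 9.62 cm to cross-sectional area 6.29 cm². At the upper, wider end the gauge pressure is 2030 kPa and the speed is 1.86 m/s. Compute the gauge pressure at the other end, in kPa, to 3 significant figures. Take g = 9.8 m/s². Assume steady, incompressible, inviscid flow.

364 kPa

Mass conservation (A₁v₁ = A₂v₂) gives v₂ = 1.86 × 72.7/6.29 = 21.5 m/s.
Applying Bernoulli between the two ends and solving for P₂: P₂ = P₁ + ½ρ(v₁² − v₂²) − ρgΔh.
P₂ = 2030000 + ½·13500·(1.86² − 21.5²) − 13500·9.8·(−10.8) = 2030000 + (-3090000) − (-1430000) = 364000 Pa.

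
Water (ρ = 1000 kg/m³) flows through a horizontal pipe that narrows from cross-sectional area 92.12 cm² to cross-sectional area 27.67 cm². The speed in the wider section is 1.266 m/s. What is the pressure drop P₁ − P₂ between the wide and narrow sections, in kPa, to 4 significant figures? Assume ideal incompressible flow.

ΔP = 8.081 kPa

Mass conservation (A₁v₁ = A₂v₂) gives v₂ = 1.266 × 92.12/27.67 = 4.215 m/s.
The pipe is horizontal, so Bernoulli reduces to P₁ + ½ρv₁² = P₂ + ½ρv₂².
P₁ − P₂ = ½·1000·(4.215² − 1.266²) = ½·1000·16.16 = 8081 Pa.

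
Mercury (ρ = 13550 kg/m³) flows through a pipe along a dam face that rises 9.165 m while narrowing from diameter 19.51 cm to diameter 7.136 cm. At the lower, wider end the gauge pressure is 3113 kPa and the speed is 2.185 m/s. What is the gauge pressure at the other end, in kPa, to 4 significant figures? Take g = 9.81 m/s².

P₂ ≈ 119.8 kPa

The volume flow rate is constant, so v₂ = (A₁/A₂)v₁ = (299.0/39.99)·2.185 = 16.33 m/s.
Applying Bernoulli between the two ends and solving for P₂: P₂ = P₁ + ½ρ(v₁² − v₂²) − ρgΔh.
P₂ = 3113000 + ½·13550·(2.185² − 16.33²) − 13550·9.81·(+9.165) = 3113000 + (-1775000) − (1218000) = 119800 Pa.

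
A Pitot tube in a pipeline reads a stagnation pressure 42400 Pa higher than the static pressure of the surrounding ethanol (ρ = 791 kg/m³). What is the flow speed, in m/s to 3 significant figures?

v = 10.4 m/s

The dynamic pressure equals the rise in static pressure at the stagnation point: ΔP = ½ρv².
v = √(2ΔP/ρ) = √(2·42400/791) = 10.4 m/s.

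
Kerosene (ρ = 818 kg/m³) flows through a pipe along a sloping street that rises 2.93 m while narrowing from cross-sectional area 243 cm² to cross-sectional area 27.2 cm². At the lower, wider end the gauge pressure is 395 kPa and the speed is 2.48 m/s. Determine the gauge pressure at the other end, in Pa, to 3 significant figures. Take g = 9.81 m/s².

P₂ ≈ 173000 Pa

Continuity gives A₁v₁ = A₂v₂, so v₂ = (243 cm²)/(27.2 cm²) × 2.48 m/s = 22.2 m/s.
Energy conservation along the streamline gives P₂ = P₁ − ½ρ(v₂² − v₁²) − ρg(h₂ − h₁).
P₂ = 395000 + ½·818·(2.48² − 22.2²) − 818·9.81·(+2.93) = 395000 + (-198000) − (23500) = 173000 Pa.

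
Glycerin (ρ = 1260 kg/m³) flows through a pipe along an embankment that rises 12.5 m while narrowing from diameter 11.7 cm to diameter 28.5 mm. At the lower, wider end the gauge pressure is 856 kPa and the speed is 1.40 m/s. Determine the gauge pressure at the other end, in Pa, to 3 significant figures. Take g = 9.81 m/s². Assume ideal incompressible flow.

352000 Pa

Continuity gives A₁v₁ = A₂v₂, so v₂ = (108 cm²)/(6.38 cm²) × 1.40 m/s = 23.6 m/s.
Bernoulli: P₁ + ½ρv₁² + ρg h₁ = P₂ + ½ρv₂² + ρg h₂, so P₂ = P₁ + ½ρ(v₁² − v₂²) − ρg(h₂ − h₁).
P₂ = 856000 + ½·1260·(1.40² − 23.6²) − 1260·9.81·(+12.5) = 856000 + (-349000) − (155000) = 352000 Pa.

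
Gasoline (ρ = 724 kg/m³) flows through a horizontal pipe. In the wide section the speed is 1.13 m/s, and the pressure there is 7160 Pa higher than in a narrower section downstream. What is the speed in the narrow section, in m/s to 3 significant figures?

With h₁ = h₂, rearranging Bernoulli gives v₂ = √(v₁² + 2ΔP/ρ).
v₂ = √(1.13² + 2·7160/724) = √(1.28 + 19.8) = 4.59 m/s.

v₂ = 4.59 m/s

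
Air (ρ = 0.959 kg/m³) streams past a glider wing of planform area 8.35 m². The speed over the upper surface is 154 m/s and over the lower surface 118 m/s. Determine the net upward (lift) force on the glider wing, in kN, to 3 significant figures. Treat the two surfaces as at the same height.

F ≈ 39.2 kN

The faster flow above has the lower pressure; Bernoulli (same height) gives ΔP = ½ρ(v_up² − v_low²).
ΔP = ½·0.959·(154² − 118²) = 4700 Pa.
Lift = ΔP · A = 4700 × 8.35 = 39200 N.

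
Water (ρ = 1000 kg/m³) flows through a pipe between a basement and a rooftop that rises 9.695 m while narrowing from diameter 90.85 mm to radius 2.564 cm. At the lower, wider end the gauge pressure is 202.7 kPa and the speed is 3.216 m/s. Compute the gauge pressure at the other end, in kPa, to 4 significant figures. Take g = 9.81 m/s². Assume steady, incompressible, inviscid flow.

Continuity gives A₁v₁ = A₂v₂, so v₂ = (64.82 cm²)/(20.65 cm²) × 3.216 m/s = 10.09 m/s.
Energy conservation along the streamline gives P₂ = P₁ − ½ρ(v₂² − v₁²) − ρg(h₂ − h₁).
P₂ = 202700 + ½·1000·(3.216² − 10.09²) − 1000·9.81·(+9.695) = 202700 + (-45770) − (95110) = 61820 Pa.

P₂ ≈ 61.82 kPa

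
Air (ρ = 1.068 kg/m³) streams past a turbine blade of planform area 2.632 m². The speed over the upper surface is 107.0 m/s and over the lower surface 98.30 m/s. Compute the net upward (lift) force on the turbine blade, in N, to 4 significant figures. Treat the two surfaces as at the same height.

From P + ½ρv² = const at equal height, P_low − P_up = ½ρ(v_up² − v_low²).
ΔP = ½·1.068·(107.0² − 98.30²) = 953.8 Pa.
Lift = ΔP · A = 953.8 × 2.632 = 2510 N.

F ≈ 2510 N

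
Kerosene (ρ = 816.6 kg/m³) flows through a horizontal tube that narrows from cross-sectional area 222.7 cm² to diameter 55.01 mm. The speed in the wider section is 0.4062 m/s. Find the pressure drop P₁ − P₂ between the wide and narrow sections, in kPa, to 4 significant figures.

The volume flow rate is constant, so v₂ = (A₁/A₂)v₁ = (222.7/23.77)·0.4062 = 3.806 m/s.
Bernoulli (h₁ = h₂): P₁ − P₂ = ½ρ(v₂² − v₁²).
P₁ − P₂ = ½·816.6·(3.806² − 0.4062²) = ½·816.6·14.32 = 5848 Pa.

ΔP ≈ 5.848 kPa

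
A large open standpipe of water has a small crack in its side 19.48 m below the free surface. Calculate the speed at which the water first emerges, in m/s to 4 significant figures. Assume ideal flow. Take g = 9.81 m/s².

v = 19.55 m/s

With the surface at rest and both surface and jet at atmospheric pressure, Bernoulli gives ρg h = ½ρv², so v = √(2gh) = √(2·9.81·19.48) = 19.55 m/s.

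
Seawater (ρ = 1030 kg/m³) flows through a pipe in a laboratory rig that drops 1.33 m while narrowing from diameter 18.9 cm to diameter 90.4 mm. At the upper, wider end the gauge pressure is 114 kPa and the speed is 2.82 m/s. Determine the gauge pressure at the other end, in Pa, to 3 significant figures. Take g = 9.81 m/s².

The volume flow rate is constant, so v₂ = (A₁/A₂)v₁ = (281/64.2)·2.82 = 12.3 m/s.
Energy conservation along the streamline gives P₂ = P₁ − ½ρ(v₂² − v₁²) − ρg(h₂ − h₁).
P₂ = 114000 + ½·1030·(2.82² − 12.3²) − 1030·9.81·(−1.33) = 114000 + (-74200) − (-13400) = 53300 Pa.

P₂ ≈ 53300 Pa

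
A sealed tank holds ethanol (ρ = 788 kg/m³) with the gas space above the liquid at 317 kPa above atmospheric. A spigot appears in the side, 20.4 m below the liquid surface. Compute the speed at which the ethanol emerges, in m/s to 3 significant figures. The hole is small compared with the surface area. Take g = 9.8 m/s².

Take point 1 at the surface (v₁ ≈ 0) and point 2 at the hole (at atmospheric pressure). Bernoulli: P₁ + ρg h = P_atm + ½ρv₂².
With P₁ − P_atm = 317000 Pa, v₂ = √(2gh + 2ΔP/ρ) = √(2·9.8·20.4 + 2·317000/788) = 34.7 m/s.

v ≈ 34.7 m/s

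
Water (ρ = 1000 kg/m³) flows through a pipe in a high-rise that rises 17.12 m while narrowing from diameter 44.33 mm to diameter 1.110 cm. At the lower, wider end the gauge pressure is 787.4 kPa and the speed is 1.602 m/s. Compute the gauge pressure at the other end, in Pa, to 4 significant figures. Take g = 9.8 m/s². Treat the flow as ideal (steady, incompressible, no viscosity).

P₂ = 294500 Pa

By continuity, v₂ = v₁·A₁/A₂ = 1.602·(15.43/0.9677) = 25.55 m/s.
Energy conservation along the streamline gives P₂ = P₁ − ½ρ(v₂² − v₁²) − ρg(h₂ − h₁).
P₂ = 787400 + ½·1000·(1.602² − 25.55²) − 1000·9.8·(+17.12) = 787400 + (-325100) − (167800) = 294500 Pa.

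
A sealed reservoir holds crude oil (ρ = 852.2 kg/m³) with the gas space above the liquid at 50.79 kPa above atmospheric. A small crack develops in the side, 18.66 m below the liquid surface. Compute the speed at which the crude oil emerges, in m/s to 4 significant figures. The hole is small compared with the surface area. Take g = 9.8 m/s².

Take point 1 at the surface (v₁ ≈ 0) and point 2 at the hole (at atmospheric pressure). Bernoulli: P₁ + ρg h = P_atm + ½ρv₂².
With P₁ − P_atm = 50790 Pa, v₂ = √(2gh + 2ΔP/ρ) = √(2·9.8·18.66 + 2·50790/852.2) = 22.02 m/s.

v = 22.02 m/s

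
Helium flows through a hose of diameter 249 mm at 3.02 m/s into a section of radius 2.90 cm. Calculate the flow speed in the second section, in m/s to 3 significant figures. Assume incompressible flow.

v₂ ≈ 55.7 m/s

Mass conservation (A₁v₁ = A₂v₂) gives v₂ = 3.02 × 487/26.4 = 55.7 m/s.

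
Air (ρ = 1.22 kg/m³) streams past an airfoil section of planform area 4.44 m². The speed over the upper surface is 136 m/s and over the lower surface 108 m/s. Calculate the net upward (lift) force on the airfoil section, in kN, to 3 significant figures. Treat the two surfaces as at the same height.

From P + ½ρv² = const at equal height, P_low − P_up = ½ρ(v_up² − v_low²).
ΔP = ½·1.22·(136² − 108²) = 4170 Pa.
Lift = ΔP · A = 4170 × 4.44 = 18500 N.

F ≈ 18.5 kN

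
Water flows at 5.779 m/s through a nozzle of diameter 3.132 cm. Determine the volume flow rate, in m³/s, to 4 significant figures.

Q = 0.004452 m³/s

Q = A·v = 0.0007704 m² × 5.779 m/s = 0.004452 m³/s.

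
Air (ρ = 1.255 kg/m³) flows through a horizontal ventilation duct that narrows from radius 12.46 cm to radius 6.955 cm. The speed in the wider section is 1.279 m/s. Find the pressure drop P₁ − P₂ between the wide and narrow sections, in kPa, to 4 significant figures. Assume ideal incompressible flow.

By continuity, v₂ = v₁·A₁/A₂ = 1.279·(487.7/152.0) = 4.105 m/s.
The pipe is horizontal, so Bernoulli reduces to P₁ + ½ρv₁² = P₂ + ½ρv₂².
P₁ − P₂ = ½·1.255·(4.105² − 1.279²) = ½·1.255·15.22 = 9.547 Pa.

ΔP = 0.009547 kPa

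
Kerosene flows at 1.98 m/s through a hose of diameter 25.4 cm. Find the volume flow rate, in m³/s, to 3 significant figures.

Q = A·v = 0.0507 m² × 1.98 m/s = 0.100 m³/s.

Q = 0.100 m³/s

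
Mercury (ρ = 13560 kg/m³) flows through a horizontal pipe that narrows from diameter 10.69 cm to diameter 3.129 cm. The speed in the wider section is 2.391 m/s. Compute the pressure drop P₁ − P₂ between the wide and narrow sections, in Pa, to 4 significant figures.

ΔP = 5242000 Pa

By continuity, v₂ = v₁·A₁/A₂ = 2.391·(89.75/7.690) = 27.91 m/s.
Bernoulli (h₁ = h₂): P₁ − P₂ = ½ρ(v₂² − v₁²).
P₁ − P₂ = ½·13560·(27.91² − 2.391²) = ½·13560·773.1 = 5242000 Pa.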